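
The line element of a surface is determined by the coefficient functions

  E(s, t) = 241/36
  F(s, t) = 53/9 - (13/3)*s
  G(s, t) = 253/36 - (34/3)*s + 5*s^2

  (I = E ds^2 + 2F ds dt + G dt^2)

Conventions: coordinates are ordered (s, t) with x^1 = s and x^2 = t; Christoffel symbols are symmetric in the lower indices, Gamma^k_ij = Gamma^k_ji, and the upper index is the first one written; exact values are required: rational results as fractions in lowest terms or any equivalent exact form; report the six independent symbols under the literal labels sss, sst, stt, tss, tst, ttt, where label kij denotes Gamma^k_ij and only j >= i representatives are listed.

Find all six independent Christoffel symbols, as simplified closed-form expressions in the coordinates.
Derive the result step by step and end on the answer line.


E = 241/36; F = 53/9 - (13/3)*s; G = 253/36 - (34/3)*s + 5*s^2
Gamma^k_ij = (1/2) g^{kl} (d_i g_jl + d_j g_il - d_l g_ij), with g^inv = (1/(EG-F^2)) [[G, -F], [-F, E]]
first partials: E_s = 0, E_t = 0, F_s = -13/3, F_t = 0, G_s = -34/3 + 10*s, G_t = 0
D = EG - F^2 = 1781/144 - (149/6)*s + (529/36)*s^2
expanded: Gamma^s_ss = (G E_s - 2F F_s + F E_t)/(2D), Gamma^s_st = (G E_t - F G_s)/(2D), Gamma^s_tt = (2G F_t - G G_s - F G_t)/(2D), Gamma^t_ss = (2E F_s - E E_t - F E_s)/(2D), Gamma^t_st = (E G_s - F E_t)/(2D), Gamma^t_tt = (E G_t - 2F F_t + F G_s)/(2D); substitute and cancel common factors

Answer: Gamma_sss = (11024 - 8112*s)/(6348*s^2 - 10728*s + 5343), Gamma_sst = (9360*s^2 - 23328*s + 14416)/(6348*s^2 - 10728*s + 5343), Gamma_stt = (-10800*s^3 + 36720*s^2 - 42924*s + 17204)/(6348*s^2 - 10728*s + 5343), Gamma_tss = -12532/(6348*s^2 - 10728*s + 5343), Gamma_tst = (14460*s - 16388)/(6348*s^2 - 10728*s + 5343), Gamma_ttt = (-9360*s^2 + 23328*s - 14416)/(6348*s^2 - 10728*s + 5343)


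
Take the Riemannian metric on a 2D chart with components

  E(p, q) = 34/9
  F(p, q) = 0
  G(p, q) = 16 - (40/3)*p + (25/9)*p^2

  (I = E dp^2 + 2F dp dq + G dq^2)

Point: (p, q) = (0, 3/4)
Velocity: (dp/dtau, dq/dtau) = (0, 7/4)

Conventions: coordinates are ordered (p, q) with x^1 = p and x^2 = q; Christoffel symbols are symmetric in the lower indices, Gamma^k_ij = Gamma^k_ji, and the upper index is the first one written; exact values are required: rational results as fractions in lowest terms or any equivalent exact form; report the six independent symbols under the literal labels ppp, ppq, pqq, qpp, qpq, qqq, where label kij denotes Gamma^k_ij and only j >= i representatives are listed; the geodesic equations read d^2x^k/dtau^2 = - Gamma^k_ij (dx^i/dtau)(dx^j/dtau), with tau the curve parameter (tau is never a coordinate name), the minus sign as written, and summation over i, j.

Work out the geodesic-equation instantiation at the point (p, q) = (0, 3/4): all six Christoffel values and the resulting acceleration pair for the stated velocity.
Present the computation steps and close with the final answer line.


E = 34/9, F = 0, G = 16 at the point
E_p = 0, E_q = 0, F_p = 0, F_q = 0, G_p = -40/3, G_q = 0
EG - F^2 = 544/9;  g^inv = (9/544) * [[16, 0], [0, 34/9]]
first-kind symbols [ij,l] = (1/2)(d_i g_jl + d_j g_il - d_l g_ij): [pp,p] = E_p/2 = 0, [pp,q] = F_p - E_q/2 = 0, [pq,p] = E_q/2 = 0, [pq,q] = G_p/2 = -20/3, [qq,p] = F_q - G_p/2 = 20/3, [qq,q] = G_q/2 = 0
Gamma^p_ij = (G*[ij,p] - F*[ij,q])/(EG - F^2), Gamma^q_ij = (E*[ij,q] - F*[ij,p])/(EG - F^2)
Gamma_ppp = 0, Gamma_ppq = 0, Gamma_pqq = 30/17, Gamma_qpp = 0, Gamma_qpq = -5/12, Gamma_qqq = 0
d^2p/dtau^2 = -(Gamma_ppp*(0)^2 + 2*Gamma_ppq*(0)*(7/4) + Gamma_pqq*(7/4)^2) = -735/136
d^2q/dtau^2 = -(Gamma_qpp*(0)^2 + 2*Gamma_qpq*(0)*(7/4) + Gamma_qqq*(7/4)^2) = 0

Answer: Gamma_ppp = 0, Gamma_ppq = 0, Gamma_pqq = 30/17, Gamma_qpp = 0, Gamma_qpq = -5/12, Gamma_qqq = 0; accelerations (d^2p/dtau^2, d^2q/dtau^2) = (-735/136, 0)


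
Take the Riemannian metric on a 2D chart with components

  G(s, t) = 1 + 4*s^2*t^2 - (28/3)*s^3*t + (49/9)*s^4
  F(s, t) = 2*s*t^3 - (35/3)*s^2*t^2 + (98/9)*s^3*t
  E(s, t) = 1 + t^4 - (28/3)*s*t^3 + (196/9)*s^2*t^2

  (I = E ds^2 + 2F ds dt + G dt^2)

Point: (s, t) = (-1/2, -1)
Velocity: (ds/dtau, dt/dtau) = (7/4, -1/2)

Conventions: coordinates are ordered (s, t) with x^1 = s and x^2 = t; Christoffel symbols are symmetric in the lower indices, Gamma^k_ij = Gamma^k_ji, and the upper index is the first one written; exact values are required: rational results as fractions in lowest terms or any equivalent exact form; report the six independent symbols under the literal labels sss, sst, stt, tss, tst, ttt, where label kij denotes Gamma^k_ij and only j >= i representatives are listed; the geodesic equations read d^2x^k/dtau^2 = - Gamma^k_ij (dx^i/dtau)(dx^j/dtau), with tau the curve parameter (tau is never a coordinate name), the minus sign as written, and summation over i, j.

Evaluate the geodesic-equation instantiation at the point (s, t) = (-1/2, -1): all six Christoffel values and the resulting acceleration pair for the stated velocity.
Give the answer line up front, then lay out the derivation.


Answer: Gamma_sss = -896/425, Gamma_sst = -64/425, Gamma_stt = 192/425, Gamma_tss = 56/85, Gamma_tst = 4/85, Gamma_ttt = -12/85; accelerations (d^2s/dtau^2, d^2t/dtau^2) = (152/25, -19/10)

E = 25/9, F = -5/9, G = 169/144 at the point
E_s = -112/9, E_t = -8/9, F_s = 3/2, F_t = 53/36, G_s = 5/18, G_t = -5/6
EG - F^2 = 425/144;  g^inv = (144/425) * [[169/144, 5/9], [5/9, 25/9]]
first-kind symbols [ij,l] = (1/2)(d_i g_jl + d_j g_il - d_l g_ij): [ss,s] = E_s/2 = -56/9, [ss,t] = F_s - E_t/2 = 35/18, [st,s] = E_t/2 = -4/9, [st,t] = G_s/2 = 5/36, [tt,s] = F_t - G_s/2 = 4/3, [tt,t] = G_t/2 = -5/12
Gamma^s_ij = (G*[ij,s] - F*[ij,t])/(EG - F^2), Gamma^t_ij = (E*[ij,t] - F*[ij,s])/(EG - F^2)
Gamma_sss = -896/425, Gamma_sst = -64/425, Gamma_stt = 192/425, Gamma_tss = 56/85, Gamma_tst = 4/85, Gamma_ttt = -12/85
d^2s/dtau^2 = -(Gamma_sss*(7/4)^2 + 2*Gamma_sst*(7/4)*(-1/2) + Gamma_stt*(-1/2)^2) = 152/25
d^2t/dtau^2 = -(Gamma_tss*(7/4)^2 + 2*Gamma_tst*(7/4)*(-1/2) + Gamma_ttt*(-1/2)^2) = -19/10


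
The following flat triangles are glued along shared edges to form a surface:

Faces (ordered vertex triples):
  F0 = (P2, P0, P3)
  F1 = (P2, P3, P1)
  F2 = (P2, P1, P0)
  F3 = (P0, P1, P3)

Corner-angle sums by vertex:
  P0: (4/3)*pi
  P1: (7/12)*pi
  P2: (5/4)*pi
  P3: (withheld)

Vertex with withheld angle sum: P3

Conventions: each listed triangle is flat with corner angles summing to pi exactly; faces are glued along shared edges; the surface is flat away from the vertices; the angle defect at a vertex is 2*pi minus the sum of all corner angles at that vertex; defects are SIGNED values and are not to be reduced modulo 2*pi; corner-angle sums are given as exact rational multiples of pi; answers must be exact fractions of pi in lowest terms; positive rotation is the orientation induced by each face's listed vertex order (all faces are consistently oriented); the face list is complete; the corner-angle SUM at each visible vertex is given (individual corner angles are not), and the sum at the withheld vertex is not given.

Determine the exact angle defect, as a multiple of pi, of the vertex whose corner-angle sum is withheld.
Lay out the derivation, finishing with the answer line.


V = 4, E = 6, F = 4; chi = V - E + F = 2
Gauss-Bonnet: total defect = 2*pi*chi = 4*pi; visible defects sum to (17/6)*pi

Answer: defect(P3) = (7/6)*pi


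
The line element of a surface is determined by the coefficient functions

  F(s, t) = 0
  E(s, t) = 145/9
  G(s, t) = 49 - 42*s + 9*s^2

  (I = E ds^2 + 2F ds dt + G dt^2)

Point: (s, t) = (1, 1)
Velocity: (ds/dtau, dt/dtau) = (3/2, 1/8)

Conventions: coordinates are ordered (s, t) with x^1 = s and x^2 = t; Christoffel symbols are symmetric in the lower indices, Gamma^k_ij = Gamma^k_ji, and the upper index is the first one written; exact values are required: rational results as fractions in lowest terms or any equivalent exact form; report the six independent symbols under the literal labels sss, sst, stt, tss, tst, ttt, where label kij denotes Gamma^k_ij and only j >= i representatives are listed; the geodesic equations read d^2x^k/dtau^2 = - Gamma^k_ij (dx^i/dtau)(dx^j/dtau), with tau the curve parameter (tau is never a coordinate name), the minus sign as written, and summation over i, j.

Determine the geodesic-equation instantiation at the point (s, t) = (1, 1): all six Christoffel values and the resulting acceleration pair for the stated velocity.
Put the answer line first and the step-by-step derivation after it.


Answer: Gamma_sss = 0, Gamma_sst = 0, Gamma_stt = 108/145, Gamma_tss = 0, Gamma_tst = -3/4, Gamma_ttt = 0; accelerations (d^2s/dtau^2, d^2t/dtau^2) = (-27/2320, 9/32)

E = 145/9, F = 0, G = 16 at the point
E_s = 0, E_t = 0, F_s = 0, F_t = 0, G_s = -24, G_t = 0
EG - F^2 = 2320/9;  g^inv = (9/2320) * [[16, 0], [0, 145/9]]
first-kind symbols [ij,l] = (1/2)(d_i g_jl + d_j g_il - d_l g_ij): [ss,s] = E_s/2 = 0, [ss,t] = F_s - E_t/2 = 0, [st,s] = E_t/2 = 0, [st,t] = G_s/2 = -12, [tt,s] = F_t - G_s/2 = 12, [tt,t] = G_t/2 = 0
Gamma^s_ij = (G*[ij,s] - F*[ij,t])/(EG - F^2), Gamma^t_ij = (E*[ij,t] - F*[ij,s])/(EG - F^2)
Gamma_sss = 0, Gamma_sst = 0, Gamma_stt = 108/145, Gamma_tss = 0, Gamma_tst = -3/4, Gamma_ttt = 0
d^2s/dtau^2 = -(Gamma_sss*(3/2)^2 + 2*Gamma_sst*(3/2)*(1/8) + Gamma_stt*(1/8)^2) = -27/2320
d^2t/dtau^2 = -(Gamma_tss*(3/2)^2 + 2*Gamma_tst*(3/2)*(1/8) + Gamma_ttt*(1/8)^2) = 9/32


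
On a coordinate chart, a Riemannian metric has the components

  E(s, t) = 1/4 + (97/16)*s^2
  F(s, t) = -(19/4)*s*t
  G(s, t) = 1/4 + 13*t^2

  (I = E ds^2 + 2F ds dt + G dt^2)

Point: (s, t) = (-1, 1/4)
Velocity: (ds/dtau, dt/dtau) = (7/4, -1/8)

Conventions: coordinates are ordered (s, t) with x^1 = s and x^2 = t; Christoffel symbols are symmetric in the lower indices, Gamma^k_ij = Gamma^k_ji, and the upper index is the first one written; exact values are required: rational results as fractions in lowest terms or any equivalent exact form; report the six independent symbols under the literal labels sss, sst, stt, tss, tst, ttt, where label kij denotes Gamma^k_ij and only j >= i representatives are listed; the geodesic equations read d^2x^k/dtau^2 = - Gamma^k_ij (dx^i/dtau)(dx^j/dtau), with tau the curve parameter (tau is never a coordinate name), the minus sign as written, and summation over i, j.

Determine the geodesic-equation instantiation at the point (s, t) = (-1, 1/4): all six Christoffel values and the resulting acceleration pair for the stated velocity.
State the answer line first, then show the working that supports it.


Answer: Gamma_sss = -322/339, Gamma_sst = 0, Gamma_stt = 76/339, Gamma_tss = -19/339, Gamma_tst = 0, Gamma_ttt = 952/339; accelerations (d^2s/dtau^2, d^2t/dtau^2) = (5253/1808, 231/1808)

E = 101/16, F = 19/16, G = 17/16 at the point
E_s = -97/8, E_t = 0, F_s = -19/16, F_t = 19/4, G_s = 0, G_t = 13/2
EG - F^2 = 339/64;  g^inv = (64/339) * [[17/16, -19/16], [-19/16, 101/16]]
first-kind symbols [ij,l] = (1/2)(d_i g_jl + d_j g_il - d_l g_ij): [ss,s] = E_s/2 = -97/16, [ss,t] = F_s - E_t/2 = -19/16, [st,s] = E_t/2 = 0, [st,t] = G_s/2 = 0, [tt,s] = F_t - G_s/2 = 19/4, [tt,t] = G_t/2 = 13/4
Gamma^s_ij = (G*[ij,s] - F*[ij,t])/(EG - F^2), Gamma^t_ij = (E*[ij,t] - F*[ij,s])/(EG - F^2)
Gamma_sss = -322/339, Gamma_sst = 0, Gamma_stt = 76/339, Gamma_tss = -19/339, Gamma_tst = 0, Gamma_ttt = 952/339
d^2s/dtau^2 = -(Gamma_sss*(7/4)^2 + 2*Gamma_sst*(7/4)*(-1/8) + Gamma_stt*(-1/8)^2) = 5253/1808
d^2t/dtau^2 = -(Gamma_tss*(7/4)^2 + 2*Gamma_tst*(7/4)*(-1/8) + Gamma_ttt*(-1/8)^2) = 231/1808


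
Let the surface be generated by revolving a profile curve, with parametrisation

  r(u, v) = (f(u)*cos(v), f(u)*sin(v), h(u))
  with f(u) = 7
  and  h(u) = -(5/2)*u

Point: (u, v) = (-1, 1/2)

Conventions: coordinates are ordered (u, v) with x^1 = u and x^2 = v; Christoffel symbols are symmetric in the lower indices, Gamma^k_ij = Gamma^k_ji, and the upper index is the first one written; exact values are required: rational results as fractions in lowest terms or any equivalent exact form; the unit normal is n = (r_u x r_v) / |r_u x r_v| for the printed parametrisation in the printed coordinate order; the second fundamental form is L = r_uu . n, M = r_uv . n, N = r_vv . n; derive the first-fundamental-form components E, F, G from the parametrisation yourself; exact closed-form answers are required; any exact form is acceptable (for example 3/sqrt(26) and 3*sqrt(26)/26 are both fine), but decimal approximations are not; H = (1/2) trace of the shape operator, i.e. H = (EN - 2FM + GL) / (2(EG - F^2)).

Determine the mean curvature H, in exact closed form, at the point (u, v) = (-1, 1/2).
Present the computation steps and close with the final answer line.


f = 7, f' = 0, f'' = 0, h' = -5/2, h'' = 0
E = 25/4, F = 0, G = 49; answer radicand W^2 = 25/4
unnormalised second-form numerators: l = 0, m = 0, n = -35/2; L = l/sqrt(25/4), and similarly M = m/sqrt(W^2), N = n/sqrt(W^2)
H = (E*n - 2*F*m + G*l) / (2*(EG - F^2)*sqrt(W^2)); E*n - 2*F*m + G*l = -875/8, EG - F^2 = 1225/4, so H = (-5/28)/sqrt(25/4)

Answer: H = -1/14


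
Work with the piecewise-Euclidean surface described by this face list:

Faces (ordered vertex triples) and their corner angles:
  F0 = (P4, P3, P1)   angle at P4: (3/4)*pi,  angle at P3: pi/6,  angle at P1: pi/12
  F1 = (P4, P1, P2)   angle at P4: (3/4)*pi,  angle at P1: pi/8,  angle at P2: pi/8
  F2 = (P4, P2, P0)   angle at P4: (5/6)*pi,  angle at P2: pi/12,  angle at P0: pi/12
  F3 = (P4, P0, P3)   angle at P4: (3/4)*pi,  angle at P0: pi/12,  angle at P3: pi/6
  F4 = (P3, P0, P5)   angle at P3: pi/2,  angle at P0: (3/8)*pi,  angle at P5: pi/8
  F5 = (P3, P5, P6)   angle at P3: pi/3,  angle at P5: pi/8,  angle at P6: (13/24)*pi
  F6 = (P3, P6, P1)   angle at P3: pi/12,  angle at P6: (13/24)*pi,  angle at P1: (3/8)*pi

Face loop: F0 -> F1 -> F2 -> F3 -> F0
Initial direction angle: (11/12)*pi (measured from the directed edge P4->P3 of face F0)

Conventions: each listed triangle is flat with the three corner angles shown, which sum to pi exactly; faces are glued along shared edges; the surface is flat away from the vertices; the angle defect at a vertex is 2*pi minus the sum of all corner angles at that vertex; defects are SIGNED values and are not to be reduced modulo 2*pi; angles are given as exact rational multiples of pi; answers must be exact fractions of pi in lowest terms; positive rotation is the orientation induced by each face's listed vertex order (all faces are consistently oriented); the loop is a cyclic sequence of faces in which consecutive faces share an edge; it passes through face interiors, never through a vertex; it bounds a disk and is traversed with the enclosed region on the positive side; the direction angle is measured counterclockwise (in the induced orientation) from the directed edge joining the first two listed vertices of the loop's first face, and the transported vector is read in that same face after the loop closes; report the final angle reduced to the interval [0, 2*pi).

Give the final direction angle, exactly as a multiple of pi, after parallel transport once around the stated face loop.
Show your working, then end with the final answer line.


enclosed vertex P4: corner angles sum to (37/12)*pi, defect = 2*pi - (37/12)*pi = (-13/12)*pi
the final direction is the initial angle plus the enclosed defects, taken mod 2*pi in the induced orientation
final angle = (11/12)*pi - (13/12)*pi = (11/6)*pi (mod 2*pi)

Answer: final direction angle = (11/6)*pi


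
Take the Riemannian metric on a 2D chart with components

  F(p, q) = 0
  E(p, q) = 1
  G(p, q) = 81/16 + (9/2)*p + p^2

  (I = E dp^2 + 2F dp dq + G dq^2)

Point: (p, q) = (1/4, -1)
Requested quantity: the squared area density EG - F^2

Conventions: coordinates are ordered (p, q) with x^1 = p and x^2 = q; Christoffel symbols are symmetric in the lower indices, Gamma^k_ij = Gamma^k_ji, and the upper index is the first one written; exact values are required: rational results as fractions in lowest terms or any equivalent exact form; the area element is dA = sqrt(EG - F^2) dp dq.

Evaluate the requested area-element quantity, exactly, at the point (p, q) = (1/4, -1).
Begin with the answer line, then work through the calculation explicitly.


Answer: EG - F^2 = 25/4

E = 1, F = 0, G = 25/4; EG - F^2 = 25/4


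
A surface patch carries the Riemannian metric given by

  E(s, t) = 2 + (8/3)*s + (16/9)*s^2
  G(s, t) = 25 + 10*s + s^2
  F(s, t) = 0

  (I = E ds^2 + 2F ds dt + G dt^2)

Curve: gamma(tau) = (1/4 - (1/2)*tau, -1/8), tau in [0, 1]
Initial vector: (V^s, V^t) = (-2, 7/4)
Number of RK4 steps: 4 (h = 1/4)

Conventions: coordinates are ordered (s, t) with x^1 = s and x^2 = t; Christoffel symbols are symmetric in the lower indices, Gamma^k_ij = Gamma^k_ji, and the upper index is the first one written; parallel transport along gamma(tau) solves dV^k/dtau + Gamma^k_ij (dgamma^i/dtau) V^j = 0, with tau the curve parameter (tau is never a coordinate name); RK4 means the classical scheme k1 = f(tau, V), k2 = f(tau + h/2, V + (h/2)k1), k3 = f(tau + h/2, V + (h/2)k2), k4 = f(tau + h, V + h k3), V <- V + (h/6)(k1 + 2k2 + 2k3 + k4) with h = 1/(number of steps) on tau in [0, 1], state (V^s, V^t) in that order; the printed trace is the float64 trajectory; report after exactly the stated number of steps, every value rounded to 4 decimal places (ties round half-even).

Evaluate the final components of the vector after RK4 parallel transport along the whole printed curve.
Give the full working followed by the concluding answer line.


gamma'(tau) = (-1/2, 0); f(tau, V)^k = -Gamma^k_ij(gamma(tau)) gamma'^i(tau) V^j; h = 1/4; intermediate values shown to 6 dp
curve data and Christoffel symbols at the stage parameters:
  tau = 0.000000: gamma = (0.250000, -0.125000), gamma' = (-0.500000, 0.000000); Gamma_sss = 0.640000, Gamma_sst = 0.000000, Gamma_stt = -1.890000, Gamma_tss = 0.000000, Gamma_tst = 0.190476, Gamma_ttt = 0.000000
  tau = 0.125000: gamma = (0.187500, -0.125000), gamma' = (-0.500000, 0.000000); Gamma_sss = 0.650407, Gamma_sst = 0.000000, Gamma_stt = -2.024390, Gamma_tss = 0.000000, Gamma_tst = 0.192771, Gamma_ttt = 0.000000
  tau = 0.250000: gamma = (0.125000, -0.125000), gamma' = (-0.500000, 0.000000); Gamma_sss = 0.658824, Gamma_sst = 0.000000, Gamma_stt = -2.170588, Gamma_tss = 0.000000, Gamma_tst = 0.195122, Gamma_ttt = 0.000000
  tau = 0.375000: gamma = (0.062500, -0.125000), gamma' = (-0.500000, 0.000000); Gamma_sss = 0.664537, Gamma_sst = 0.000000, Gamma_stt = -2.329073, Gamma_tss = 0.000000, Gamma_tst = 0.197531, Gamma_ttt = 0.000000
  tau = 0.500000: gamma = (0.000000, -0.125000), gamma' = (-0.500000, 0.000000); Gamma_sss = 0.666667, Gamma_sst = 0.000000, Gamma_stt = -2.500000, Gamma_tss = 0.000000, Gamma_tst = 0.200000, Gamma_ttt = 0.000000
  tau = 0.625000: gamma = (-0.062500, -0.125000), gamma' = (-0.500000, 0.000000); Gamma_sss = 0.664151, Gamma_sst = 0.000000, Gamma_stt = -2.683019, Gamma_tss = 0.000000, Gamma_tst = 0.202532, Gamma_ttt = 0.000000
  tau = 0.750000: gamma = (-0.125000, -0.125000), gamma' = (-0.500000, 0.000000); Gamma_sss = 0.655738, Gamma_sst = 0.000000, Gamma_stt = -2.877049, Gamma_tss = 0.000000, Gamma_tst = 0.205128, Gamma_ttt = 0.000000
  tau = 0.875000: gamma = (-0.187500, -0.125000), gamma' = (-0.500000, 0.000000); Gamma_sss = 0.640000, Gamma_sst = 0.000000, Gamma_stt = -3.080000, Gamma_tss = 0.000000, Gamma_tst = 0.207792, Gamma_ttt = 0.000000
  tau = 1.000000: gamma = (-0.250000, -0.125000), gamma' = (-0.500000, 0.000000); Gamma_sss = 0.615385, Gamma_sst = 0.000000, Gamma_stt = -3.288462, Gamma_tss = 0.000000, Gamma_tst = 0.210526, Gamma_ttt = 0.000000
step 0: V^s = -2.0000, V^t = 1.7500
step 1: k1 = (-0.640000, 0.166667), k2 = (-0.676423, 0.170683), k3 = (-0.677903, 0.170731), k4 = (-0.714651, 0.174896); V <- V + (h/6)(k1 + 2k2 + 2k3 + k4): V^s = -2.1693, V^t = 1.7927
step 2: k1 = (-0.714594, 0.174896), k2 = (-0.750471, 0.179214), k3 = (-0.751961, 0.179268), k4 = (-0.785765, 0.183750); V <- V + (h/6)(k1 + 2k2 + 2k3 + k4): V^s = -2.3570, V^t = 1.8375
step 3: k1 = (-0.785674, 0.183750), k2 = (-0.815322, 0.188402), k3 = (-0.816553, 0.188461), k4 = (-0.839725, 0.193294); V <- V + (h/6)(k1 + 2k2 + 2k3 + k4): V^s = -2.5607, V^t = 1.8846
step 4: k1 = (-0.839586, 0.193294), k2 = (-0.853019, 0.198315), k3 = (-0.853556, 0.198380), k4 = (-0.853577, 0.203601); V <- V + (h/6)(k1 + 2k2 + 2k3 + k4): V^s = -2.7735, V^t = 1.9342

Answer: V^s = -2.7735, V^t = 1.9342


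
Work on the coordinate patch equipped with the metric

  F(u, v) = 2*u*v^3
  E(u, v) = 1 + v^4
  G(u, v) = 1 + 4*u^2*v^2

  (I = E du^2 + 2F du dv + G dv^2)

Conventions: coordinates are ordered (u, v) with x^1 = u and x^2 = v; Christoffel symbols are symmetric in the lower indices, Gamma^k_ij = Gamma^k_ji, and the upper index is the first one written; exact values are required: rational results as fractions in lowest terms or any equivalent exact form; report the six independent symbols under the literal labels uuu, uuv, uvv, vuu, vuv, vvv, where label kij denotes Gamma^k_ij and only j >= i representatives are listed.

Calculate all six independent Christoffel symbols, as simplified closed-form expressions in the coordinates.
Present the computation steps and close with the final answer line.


E = 1 + v^4; F = 2*u*v^3; G = 1 + 4*u^2*v^2
Gamma^k_ij = (1/2) g^{kl} (d_i g_jl + d_j g_il - d_l g_ij), with g^inv = (1/(EG-F^2)) [[G, -F], [-F, E]]
first partials: E_u = 0, E_v = 4*v^3, F_u = 2*v^3, F_v = 6*u*v^2, G_u = 8*u*v^2, G_v = 8*u^2*v
D = EG - F^2 = 1 + v^4 + 4*u^2*v^2
expanded: Gamma^u_uu = (G E_u - 2F F_u + F E_v)/(2D), Gamma^u_uv = (G E_v - F G_u)/(2D), Gamma^u_vv = (2G F_v - G G_u - F G_v)/(2D), Gamma^v_uu = (2E F_u - E E_v - F E_u)/(2D), Gamma^v_uv = (E G_u - F E_v)/(2D), Gamma^v_vv = (E G_v - 2F F_v + F G_u)/(2D); substitute and cancel common factors

Answer: Gamma_uuu = 0, Gamma_uuv = 2*v^3/(4*u^2*v^2 + v^4 + 1), Gamma_uvv = 2*u*v^2/(4*u^2*v^2 + v^4 + 1), Gamma_vuu = 0, Gamma_vuv = 4*u*v^2/(4*u^2*v^2 + v^4 + 1), Gamma_vvv = 4*u^2*v/(4*u^2*v^2 + v^4 + 1)


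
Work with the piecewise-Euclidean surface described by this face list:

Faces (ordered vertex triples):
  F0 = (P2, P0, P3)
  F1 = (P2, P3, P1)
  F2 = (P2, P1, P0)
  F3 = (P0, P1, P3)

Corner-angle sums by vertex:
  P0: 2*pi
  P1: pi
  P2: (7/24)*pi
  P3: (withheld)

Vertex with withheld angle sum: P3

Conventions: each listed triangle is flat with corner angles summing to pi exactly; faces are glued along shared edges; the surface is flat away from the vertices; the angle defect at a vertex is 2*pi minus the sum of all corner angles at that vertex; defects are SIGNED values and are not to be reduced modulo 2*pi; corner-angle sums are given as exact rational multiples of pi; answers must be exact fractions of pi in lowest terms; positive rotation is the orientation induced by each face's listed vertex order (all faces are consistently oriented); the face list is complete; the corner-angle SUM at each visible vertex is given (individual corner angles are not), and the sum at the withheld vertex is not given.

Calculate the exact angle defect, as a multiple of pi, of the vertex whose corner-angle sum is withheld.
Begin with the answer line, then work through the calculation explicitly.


Answer: defect(P3) = (31/24)*pi

V = 4, E = 6, F = 4; chi = V - E + F = 2
Gauss-Bonnet: total defect = 2*pi*chi = 4*pi; visible defects sum to (65/24)*pi


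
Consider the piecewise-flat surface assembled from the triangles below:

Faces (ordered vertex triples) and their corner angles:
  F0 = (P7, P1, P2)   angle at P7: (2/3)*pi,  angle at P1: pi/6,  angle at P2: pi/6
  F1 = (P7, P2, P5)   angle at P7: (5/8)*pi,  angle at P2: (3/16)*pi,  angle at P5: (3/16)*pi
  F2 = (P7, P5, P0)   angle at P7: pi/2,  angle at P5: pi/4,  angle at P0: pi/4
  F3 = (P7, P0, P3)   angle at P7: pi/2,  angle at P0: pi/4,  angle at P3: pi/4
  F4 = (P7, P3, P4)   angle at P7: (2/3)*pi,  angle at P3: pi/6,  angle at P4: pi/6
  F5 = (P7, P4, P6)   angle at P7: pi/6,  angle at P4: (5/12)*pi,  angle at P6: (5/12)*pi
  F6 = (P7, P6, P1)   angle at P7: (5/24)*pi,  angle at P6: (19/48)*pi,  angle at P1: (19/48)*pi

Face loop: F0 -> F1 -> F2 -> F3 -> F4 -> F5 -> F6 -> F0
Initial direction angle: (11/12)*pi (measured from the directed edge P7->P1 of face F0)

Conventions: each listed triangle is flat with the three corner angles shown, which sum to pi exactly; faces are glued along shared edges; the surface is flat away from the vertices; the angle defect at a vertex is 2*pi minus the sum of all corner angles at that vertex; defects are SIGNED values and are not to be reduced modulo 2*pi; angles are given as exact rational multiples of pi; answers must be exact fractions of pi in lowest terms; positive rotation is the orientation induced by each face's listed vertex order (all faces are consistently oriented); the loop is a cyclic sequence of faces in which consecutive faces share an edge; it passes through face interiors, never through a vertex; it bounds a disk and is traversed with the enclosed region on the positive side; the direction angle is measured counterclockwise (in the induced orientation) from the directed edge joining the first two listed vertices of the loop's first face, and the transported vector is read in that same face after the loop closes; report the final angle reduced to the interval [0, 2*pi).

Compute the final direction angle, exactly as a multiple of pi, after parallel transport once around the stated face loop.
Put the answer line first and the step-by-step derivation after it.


Answer: final direction angle = (19/12)*pi

enclosed vertex P7: corner angles sum to (10/3)*pi, defect = 2*pi - (10/3)*pi = (-4/3)*pi
holonomy = initial angle + sum of enclosed defects (mod 2*pi), positive in the induced orientation
final angle = (11/12)*pi - (4/3)*pi = (19/12)*pi (mod 2*pi)


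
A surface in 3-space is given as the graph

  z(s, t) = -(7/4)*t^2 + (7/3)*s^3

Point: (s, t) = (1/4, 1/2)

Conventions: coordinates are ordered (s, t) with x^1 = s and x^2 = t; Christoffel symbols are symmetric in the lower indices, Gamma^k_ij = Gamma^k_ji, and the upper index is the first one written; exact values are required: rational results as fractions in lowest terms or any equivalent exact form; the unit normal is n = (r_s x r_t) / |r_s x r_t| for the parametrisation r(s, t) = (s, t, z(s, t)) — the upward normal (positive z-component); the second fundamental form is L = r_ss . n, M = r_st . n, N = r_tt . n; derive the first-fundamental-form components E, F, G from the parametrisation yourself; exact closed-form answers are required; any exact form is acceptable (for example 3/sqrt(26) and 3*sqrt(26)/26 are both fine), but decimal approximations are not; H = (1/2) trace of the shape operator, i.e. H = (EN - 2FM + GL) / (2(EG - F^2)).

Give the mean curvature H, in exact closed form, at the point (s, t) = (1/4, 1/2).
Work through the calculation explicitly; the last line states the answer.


z_s = 7/16, z_t = -7/4, z_ss = 7/2, z_st = 0, z_tt = -7/2
E = 305/256, F = -49/64, G = 65/16; answer radicand W^2 = 1089/256
unnormalised second-form numerators: l = 7/2, m = 0, n = -7/2; L = l/sqrt(1089/256), and similarly M = m/sqrt(W^2), N = n/sqrt(W^2)
H = (E*n - 2*F*m + G*l) / (2*(EG - F^2)*sqrt(W^2)); E*n - 2*F*m + G*l = 5145/512, EG - F^2 = 1089/256, so H = (1715/1452)/sqrt(1089/256)

Answer: H = 6860/11979


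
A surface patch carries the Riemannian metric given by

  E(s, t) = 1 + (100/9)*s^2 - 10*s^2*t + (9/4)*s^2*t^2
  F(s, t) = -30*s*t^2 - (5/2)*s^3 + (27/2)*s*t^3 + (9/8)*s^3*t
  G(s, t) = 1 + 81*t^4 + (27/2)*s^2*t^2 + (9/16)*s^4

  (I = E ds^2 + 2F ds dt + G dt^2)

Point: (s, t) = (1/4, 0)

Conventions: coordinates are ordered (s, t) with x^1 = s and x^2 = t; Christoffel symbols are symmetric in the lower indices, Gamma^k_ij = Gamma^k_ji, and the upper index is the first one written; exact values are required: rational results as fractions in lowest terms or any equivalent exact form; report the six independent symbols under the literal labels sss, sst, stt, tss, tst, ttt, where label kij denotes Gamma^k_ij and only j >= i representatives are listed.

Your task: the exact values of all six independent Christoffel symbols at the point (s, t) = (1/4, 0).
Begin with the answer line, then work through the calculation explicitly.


Answer: Gamma_sss = 20480/12509, Gamma_sst = -2304/12509, Gamma_stt = 0, Gamma_tss = -1152/12509, Gamma_tst = 648/62545, Gamma_ttt = 0

E = 61/36, F = -5/128, G = 4105/4096 at the point
E_s = 50/9, E_t = -5/8, F_s = -15/32, F_t = 9/512, G_s = 9/256, G_t = 0
EG - F^2 = 62545/36864;  g^inv = (36864/62545) * [[4105/4096, 5/128], [5/128, 61/36]]
first-kind symbols [ij,l] = (1/2)(d_i g_jl + d_j g_il - d_l g_ij): [ss,s] = E_s/2 = 25/9, [ss,t] = F_s - E_t/2 = -5/32, [st,s] = E_t/2 = -5/16, [st,t] = G_s/2 = 9/512, [tt,s] = F_t - G_s/2 = 0, [tt,t] = G_t/2 = 0
Gamma^s_ij = (G*[ij,s] - F*[ij,t])/(EG - F^2), Gamma^t_ij = (E*[ij,t] - F*[ij,s])/(EG - F^2)


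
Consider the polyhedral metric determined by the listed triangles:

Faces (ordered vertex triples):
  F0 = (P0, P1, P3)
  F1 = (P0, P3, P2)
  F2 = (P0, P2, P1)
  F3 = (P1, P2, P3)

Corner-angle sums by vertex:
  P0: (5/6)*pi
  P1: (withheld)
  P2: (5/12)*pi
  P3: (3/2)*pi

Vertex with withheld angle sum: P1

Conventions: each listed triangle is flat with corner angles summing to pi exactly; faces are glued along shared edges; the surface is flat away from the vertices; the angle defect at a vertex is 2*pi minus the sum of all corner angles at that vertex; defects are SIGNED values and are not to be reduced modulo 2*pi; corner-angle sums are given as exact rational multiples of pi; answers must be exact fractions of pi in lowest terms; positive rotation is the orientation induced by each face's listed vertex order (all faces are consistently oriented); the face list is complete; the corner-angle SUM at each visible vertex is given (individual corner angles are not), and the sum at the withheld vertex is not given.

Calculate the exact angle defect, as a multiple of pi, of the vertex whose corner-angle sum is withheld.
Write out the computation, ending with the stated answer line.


V = 4, E = 6, F = 4; chi = V - E + F = 2
Gauss-Bonnet: total defect = 2*pi*chi = 4*pi; visible defects sum to (13/4)*pi

Answer: defect(P1) = (3/4)*pi


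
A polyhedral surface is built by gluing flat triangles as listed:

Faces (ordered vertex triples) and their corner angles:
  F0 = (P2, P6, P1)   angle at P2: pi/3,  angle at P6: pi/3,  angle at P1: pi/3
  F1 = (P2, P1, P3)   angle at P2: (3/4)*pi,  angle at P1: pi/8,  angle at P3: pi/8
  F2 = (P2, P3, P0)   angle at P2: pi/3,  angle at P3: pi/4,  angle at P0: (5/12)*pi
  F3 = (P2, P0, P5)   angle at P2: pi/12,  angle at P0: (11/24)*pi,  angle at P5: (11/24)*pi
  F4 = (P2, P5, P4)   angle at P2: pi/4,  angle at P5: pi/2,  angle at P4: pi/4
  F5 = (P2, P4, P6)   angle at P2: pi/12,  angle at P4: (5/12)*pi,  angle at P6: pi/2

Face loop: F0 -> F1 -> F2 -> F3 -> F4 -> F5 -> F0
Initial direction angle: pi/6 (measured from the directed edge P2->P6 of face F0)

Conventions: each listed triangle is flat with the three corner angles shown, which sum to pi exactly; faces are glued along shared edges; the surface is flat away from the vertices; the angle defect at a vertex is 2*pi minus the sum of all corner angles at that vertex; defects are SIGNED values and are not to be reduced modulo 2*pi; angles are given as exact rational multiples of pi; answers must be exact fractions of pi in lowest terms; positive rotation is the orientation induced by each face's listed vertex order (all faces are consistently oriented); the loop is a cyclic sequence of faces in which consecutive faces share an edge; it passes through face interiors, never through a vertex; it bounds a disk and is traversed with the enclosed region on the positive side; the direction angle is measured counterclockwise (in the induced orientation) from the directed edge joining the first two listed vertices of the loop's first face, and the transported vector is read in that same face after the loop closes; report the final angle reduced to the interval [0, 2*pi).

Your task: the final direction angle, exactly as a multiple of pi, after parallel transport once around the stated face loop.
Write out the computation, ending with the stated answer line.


enclosed vertex P2: corner angles sum to (11/6)*pi, defect = 2*pi - (11/6)*pi = pi/6
by Gauss-Bonnet the loop rotates the vector by the enclosed defect sum (positive orientation, mod 2*pi)
final angle = pi/6 + pi/6 = pi/3 (mod 2*pi)

Answer: final direction angle = pi/3


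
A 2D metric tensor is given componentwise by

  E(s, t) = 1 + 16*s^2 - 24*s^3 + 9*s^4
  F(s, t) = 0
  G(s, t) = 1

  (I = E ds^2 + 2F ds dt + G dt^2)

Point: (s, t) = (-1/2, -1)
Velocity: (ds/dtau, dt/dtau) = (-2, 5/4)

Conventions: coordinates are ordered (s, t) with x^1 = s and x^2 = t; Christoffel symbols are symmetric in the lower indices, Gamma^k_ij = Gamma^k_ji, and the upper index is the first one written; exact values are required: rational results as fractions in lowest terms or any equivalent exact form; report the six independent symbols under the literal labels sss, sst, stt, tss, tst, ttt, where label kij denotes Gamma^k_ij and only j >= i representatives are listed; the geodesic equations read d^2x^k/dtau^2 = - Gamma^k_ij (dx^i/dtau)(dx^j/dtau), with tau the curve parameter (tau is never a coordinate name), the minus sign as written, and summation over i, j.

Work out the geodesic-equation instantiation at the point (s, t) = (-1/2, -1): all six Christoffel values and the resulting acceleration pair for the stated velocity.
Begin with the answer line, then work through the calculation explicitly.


Answer: Gamma_sss = -308/137, Gamma_sst = 0, Gamma_stt = 0, Gamma_tss = 0, Gamma_tst = 0, Gamma_ttt = 0; accelerations (d^2s/dtau^2, d^2t/dtau^2) = (1232/137, 0)

E = 137/16, F = 0, G = 1 at the point
E_s = -77/2, E_t = 0, F_s = 0, F_t = 0, G_s = 0, G_t = 0
EG - F^2 = 137/16;  g^inv = (16/137) * [[1, 0], [0, 137/16]]
first-kind symbols [ij,l] = (1/2)(d_i g_jl + d_j g_il - d_l g_ij): [ss,s] = E_s/2 = -77/4, [ss,t] = F_s - E_t/2 = 0, [st,s] = E_t/2 = 0, [st,t] = G_s/2 = 0, [tt,s] = F_t - G_s/2 = 0, [tt,t] = G_t/2 = 0
Gamma^s_ij = (G*[ij,s] - F*[ij,t])/(EG - F^2), Gamma^t_ij = (E*[ij,t] - F*[ij,s])/(EG - F^2)
Gamma_sss = -308/137, Gamma_sst = 0, Gamma_stt = 0, Gamma_tss = 0, Gamma_tst = 0, Gamma_ttt = 0
d^2s/dtau^2 = -(Gamma_sss*(-2)^2 + 2*Gamma_sst*(-2)*(5/4) + Gamma_stt*(5/4)^2) = 1232/137
d^2t/dtau^2 = -(Gamma_tss*(-2)^2 + 2*Gamma_tst*(-2)*(5/4) + Gamma_ttt*(5/4)^2) = 0


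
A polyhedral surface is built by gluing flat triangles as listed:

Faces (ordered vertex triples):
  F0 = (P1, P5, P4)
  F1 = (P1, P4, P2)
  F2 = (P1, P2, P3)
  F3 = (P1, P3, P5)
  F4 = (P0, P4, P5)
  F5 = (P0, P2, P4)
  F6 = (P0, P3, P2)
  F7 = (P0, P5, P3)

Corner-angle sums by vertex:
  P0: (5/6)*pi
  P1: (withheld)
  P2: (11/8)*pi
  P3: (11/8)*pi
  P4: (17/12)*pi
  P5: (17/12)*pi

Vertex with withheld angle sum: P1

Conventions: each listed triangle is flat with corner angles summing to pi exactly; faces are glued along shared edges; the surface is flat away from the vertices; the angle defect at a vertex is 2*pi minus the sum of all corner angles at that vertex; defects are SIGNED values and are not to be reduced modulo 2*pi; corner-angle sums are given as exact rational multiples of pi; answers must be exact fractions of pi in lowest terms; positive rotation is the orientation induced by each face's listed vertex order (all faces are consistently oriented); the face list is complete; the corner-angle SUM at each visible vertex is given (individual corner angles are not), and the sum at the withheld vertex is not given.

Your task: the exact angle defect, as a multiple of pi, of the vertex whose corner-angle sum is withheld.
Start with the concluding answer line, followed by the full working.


Answer: defect(P1) = (5/12)*pi

V = 6, E = 12, F = 8; chi = V - E + F = 2
Gauss-Bonnet: total defect = 2*pi*chi = 4*pi; visible defects sum to (43/12)*pi


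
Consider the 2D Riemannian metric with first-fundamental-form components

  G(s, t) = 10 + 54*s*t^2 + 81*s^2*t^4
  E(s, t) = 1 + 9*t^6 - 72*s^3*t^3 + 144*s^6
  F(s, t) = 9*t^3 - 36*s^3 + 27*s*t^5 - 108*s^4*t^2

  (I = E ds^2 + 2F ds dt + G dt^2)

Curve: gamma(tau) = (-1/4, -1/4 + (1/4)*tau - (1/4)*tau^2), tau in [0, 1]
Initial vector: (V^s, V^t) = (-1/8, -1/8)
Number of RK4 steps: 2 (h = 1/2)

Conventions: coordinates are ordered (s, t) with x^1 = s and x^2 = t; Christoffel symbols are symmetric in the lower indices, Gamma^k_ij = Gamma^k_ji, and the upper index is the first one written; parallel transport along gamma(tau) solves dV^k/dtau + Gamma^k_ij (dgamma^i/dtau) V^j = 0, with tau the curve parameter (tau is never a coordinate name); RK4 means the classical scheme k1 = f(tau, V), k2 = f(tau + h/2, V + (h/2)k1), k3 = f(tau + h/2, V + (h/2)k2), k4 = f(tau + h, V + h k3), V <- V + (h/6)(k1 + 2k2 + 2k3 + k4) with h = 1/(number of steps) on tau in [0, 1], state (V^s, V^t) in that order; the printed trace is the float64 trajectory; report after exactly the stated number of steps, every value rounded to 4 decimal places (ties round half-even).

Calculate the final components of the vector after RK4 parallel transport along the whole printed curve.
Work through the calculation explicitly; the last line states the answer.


gamma'(tau) = (0, 1/4 - (1/2)*tau); f(tau, V)^k = -Gamma^k_ij(gamma(tau)) gamma'^i(tau) V^j; h = 1/2; intermediate values shown to 6 dp
curve data and Christoffel symbols at the stage parameters:
  tau = 0.000000: gamma = (-0.250000, -0.250000), gamma' = (0.000000, 0.250000); Gamma_sss = -0.034408, Gamma_sst = 0.008602, Gamma_stt = 0.017204, Gamma_tss = -0.699623, Gamma_tst = 0.174906, Gamma_ttt = 0.349812
  tau = 0.250000: gamma = (-0.250000, -0.203125), gamma' = (0.000000, 0.125000); Gamma_sss = -0.038542, Gamma_sst = 0.006361, Gamma_stt = 0.015658, Gamma_tss = -0.690140, Gamma_tst = 0.113900, Gamma_ttt = 0.280369
  tau = 0.500000: gamma = (-0.250000, -0.187500), gamma' = (0.000000, 0.000000); Gamma_sss = -0.039476, Gamma_sst = 0.005551, Gamma_stt = 0.014803, Gamma_tss = -0.687466, Gamma_tst = 0.096675, Gamma_ttt = 0.257800
  tau = 0.750000: gamma = (-0.250000, -0.203125), gamma' = (0.000000, -0.125000); Gamma_sss = -0.038542, Gamma_sst = 0.006361, Gamma_stt = 0.015658, Gamma_tss = -0.690140, Gamma_tst = 0.113900, Gamma_ttt = 0.280369
  tau = 1.000000: gamma = (-0.250000, -0.250000), gamma' = (0.000000, -0.250000); Gamma_sss = -0.034408, Gamma_sst = 0.008602, Gamma_stt = 0.017204, Gamma_tss = -0.699623, Gamma_tst = 0.174906, Gamma_ttt = 0.349812
step 0: V^s = -0.1250, V^t = -0.1250
step 1: k1 = (0.000806, 0.016397), k2 = (0.000336, 0.006014), k3 = (0.000341, 0.006107), k4 = (0.000000, 0.000000); V <- V + (h/6)(k1 + 2k2 + 2k3 + k4): V^s = -0.1248, V^t = -0.1216
step 2: k1 = (0.000000, 0.000000), k2 = (-0.000337, -0.006039), k3 = (-0.000340, -0.006093), k4 = (-0.000805, -0.016367); V <- V + (h/6)(k1 + 2k2 + 2k3 + k4): V^s = -0.1250, V^t = -0.1250

Answer: V^s = -0.1250, V^t = -0.1250


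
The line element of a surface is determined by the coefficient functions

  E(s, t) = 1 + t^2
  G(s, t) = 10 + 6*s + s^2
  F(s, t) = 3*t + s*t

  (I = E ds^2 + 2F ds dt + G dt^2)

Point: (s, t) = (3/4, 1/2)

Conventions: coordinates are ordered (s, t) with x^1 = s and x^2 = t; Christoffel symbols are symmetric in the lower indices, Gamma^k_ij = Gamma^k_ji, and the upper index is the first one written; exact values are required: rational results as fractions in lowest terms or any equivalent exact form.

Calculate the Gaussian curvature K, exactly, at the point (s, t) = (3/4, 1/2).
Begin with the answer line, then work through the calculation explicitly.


Answer: K = -256/60025

E = 5/4, F = 15/8, G = 241/16, EG - F^2 = 245/16 at the point
E_s = 0, E_t = 1, F_s = 1/2, F_t = 15/4, G_s = 15/2, G_t = 0
E_tt = 2, F_st = 1, G_ss = 2
Brioschi: K = (det M1 - det M2) / (EG - F^2)^2 with the standard first/second-derivative matrices M1, M2.
M1 = [[-E_tt/2 + F_st - G_ss/2, E_s/2, F_s - E_t/2], [F_t - G_s/2, E, F], [G_t/2, F, G]] = [[-1, 0, 0], [0, 5/4, 15/8], [0, 15/8, 241/16]]; det M1 = -245/16
M2 = [[0, E_t/2, G_s/2], [E_t/2, E, F], [G_s/2, F, G]] = [[0, 1/2, 15/4], [1/2, 5/4, 15/8], [15/4, 15/8, 241/16]]; det M2 = -229/16
det M1 - det M2 = -1; K = -1 / (245/16)^2 = -256/60025


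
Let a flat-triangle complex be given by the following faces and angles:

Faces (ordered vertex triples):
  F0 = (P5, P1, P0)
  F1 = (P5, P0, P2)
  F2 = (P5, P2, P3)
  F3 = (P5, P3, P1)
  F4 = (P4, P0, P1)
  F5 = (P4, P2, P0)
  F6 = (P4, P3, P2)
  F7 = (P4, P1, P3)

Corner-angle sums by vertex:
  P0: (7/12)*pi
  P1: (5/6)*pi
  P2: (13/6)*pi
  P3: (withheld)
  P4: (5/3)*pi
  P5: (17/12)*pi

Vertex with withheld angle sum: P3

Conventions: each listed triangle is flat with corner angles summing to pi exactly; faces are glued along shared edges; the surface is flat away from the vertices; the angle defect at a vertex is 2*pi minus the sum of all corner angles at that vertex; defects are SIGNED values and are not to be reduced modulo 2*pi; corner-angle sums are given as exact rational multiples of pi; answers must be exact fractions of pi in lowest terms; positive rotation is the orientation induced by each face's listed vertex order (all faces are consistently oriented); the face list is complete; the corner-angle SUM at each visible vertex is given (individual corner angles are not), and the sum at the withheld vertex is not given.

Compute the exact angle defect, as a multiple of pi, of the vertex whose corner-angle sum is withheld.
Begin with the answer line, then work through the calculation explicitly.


Answer: defect(P3) = (2/3)*pi

V = 6, E = 12, F = 8; chi = V - E + F = 2
Gauss-Bonnet: total defect = 2*pi*chi = 4*pi; visible defects sum to (10/3)*pi
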